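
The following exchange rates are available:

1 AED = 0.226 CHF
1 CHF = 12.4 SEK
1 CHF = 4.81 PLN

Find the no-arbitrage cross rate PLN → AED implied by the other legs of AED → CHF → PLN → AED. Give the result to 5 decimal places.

0.91991

Known legs of the cycle: 0.226 × 4.81 = 1.08706
For no arbitrage the full-cycle product must be 1, so the missing rate is 1 / 1.08706 ≈ 0.9199124.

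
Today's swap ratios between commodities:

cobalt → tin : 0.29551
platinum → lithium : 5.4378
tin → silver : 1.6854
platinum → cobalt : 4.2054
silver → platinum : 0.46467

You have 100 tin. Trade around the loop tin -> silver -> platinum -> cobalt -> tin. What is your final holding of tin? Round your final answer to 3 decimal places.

100 tin × 1.6854 = 168.54 silver
168.54 silver × 0.46467 = 78.3154818 platinum
78.3154818 platinum × 4.2054 = 329.34792716172 cobalt
329.34792716172 cobalt × 0.29551 = 97.3256059555598772 tin

97.326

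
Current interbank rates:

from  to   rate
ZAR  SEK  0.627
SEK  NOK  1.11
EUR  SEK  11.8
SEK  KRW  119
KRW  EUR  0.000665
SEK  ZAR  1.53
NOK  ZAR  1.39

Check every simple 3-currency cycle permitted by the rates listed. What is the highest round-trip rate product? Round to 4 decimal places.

0.9674

SEK→NOK→ZAR→SEK: 1.11 × 1.39 × 0.627 = 0.96740
KRW→EUR→SEK→KRW: 0.000665 × 11.8 × 119 = 0.93379
Maximum is SEK→NOK→ZAR→SEK at 0.9674; no arbitrage — every cycle loses value.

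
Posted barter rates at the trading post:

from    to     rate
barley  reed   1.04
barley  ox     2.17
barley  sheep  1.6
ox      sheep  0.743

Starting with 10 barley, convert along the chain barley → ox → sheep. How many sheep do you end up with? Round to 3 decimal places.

16.123

10 barley × 2.17 = 21.7 ox
21.7 ox × 0.743 = 16.1231 sheep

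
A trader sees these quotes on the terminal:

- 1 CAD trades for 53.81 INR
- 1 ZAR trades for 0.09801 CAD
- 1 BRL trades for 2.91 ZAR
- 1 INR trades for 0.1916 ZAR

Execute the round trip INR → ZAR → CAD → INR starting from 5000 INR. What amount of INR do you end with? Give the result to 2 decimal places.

5052.41

5000 INR × 0.1916 = 958 ZAR
958 ZAR × 0.09801 = 93.89358 CAD
93.89358 CAD × 53.81 = 5052.4135398 INR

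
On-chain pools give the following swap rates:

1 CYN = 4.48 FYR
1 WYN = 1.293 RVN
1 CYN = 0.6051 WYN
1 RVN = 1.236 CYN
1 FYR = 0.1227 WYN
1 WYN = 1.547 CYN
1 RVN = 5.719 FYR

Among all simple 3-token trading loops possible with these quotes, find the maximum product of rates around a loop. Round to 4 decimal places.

0.9670

WYN→RVN→CYN→WYN: 1.293 × 1.236 × 0.6051 = 0.96704
WYN→RVN→FYR→WYN: 1.293 × 5.719 × 0.1227 = 0.90733
WYN→CYN→FYR→WYN: 1.547 × 4.48 × 0.1227 = 0.85038
Maximum is WYN→RVN→CYN→WYN at 0.9670; no arbitrage — every cycle loses value.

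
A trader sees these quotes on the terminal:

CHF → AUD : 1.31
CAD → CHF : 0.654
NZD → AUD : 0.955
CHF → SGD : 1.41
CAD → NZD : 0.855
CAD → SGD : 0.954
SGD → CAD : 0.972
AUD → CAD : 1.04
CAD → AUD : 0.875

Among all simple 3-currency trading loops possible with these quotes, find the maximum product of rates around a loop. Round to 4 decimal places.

CHF→SGD→CAD→CHF: 1.41 × 0.972 × 0.654 = 0.89632
CHF→AUD→CAD→CHF: 1.31 × 1.04 × 0.654 = 0.89101
AUD→CAD→NZD→AUD: 1.04 × 0.855 × 0.955 = 0.84919
Maximum is CHF→SGD→CAD→CHF at 0.8963; no arbitrage — every cycle loses value.

0.8963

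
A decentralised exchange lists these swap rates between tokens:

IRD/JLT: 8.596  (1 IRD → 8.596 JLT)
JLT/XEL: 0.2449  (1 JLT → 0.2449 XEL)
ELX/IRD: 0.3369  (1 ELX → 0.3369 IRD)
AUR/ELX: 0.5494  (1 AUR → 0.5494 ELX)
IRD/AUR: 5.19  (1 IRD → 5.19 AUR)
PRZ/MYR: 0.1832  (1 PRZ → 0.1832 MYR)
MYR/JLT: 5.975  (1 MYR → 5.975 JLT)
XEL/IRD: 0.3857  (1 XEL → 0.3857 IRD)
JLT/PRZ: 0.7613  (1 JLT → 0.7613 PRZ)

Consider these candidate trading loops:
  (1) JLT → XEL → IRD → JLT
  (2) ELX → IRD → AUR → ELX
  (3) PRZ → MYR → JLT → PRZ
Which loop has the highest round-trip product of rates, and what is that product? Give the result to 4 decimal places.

(1) 0.2449 × 0.3857 × 8.596 = 0.81196
(2) 0.3369 × 5.19 × 0.5494 = 0.96063
(3) 0.1832 × 5.975 × 0.7613 = 0.83333
Highest is cycle (2) at 0.9606 (≤1, no arbitrage).

0.9606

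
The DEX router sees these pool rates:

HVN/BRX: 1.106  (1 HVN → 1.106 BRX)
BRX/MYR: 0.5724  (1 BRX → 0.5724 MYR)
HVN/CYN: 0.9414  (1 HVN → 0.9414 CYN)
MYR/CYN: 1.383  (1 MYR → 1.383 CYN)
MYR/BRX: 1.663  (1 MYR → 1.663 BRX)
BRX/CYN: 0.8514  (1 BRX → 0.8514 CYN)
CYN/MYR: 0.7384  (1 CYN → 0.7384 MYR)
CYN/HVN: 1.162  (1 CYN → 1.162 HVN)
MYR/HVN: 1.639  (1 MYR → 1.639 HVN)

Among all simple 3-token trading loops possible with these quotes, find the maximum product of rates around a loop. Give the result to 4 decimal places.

CYN→MYR→HVN→CYN: 0.7384 × 1.639 × 0.9414 = 1.13932
CYN→HVN→BRX→CYN: 1.162 × 1.106 × 0.8514 = 1.09420
CYN→MYR→BRX→CYN: 0.7384 × 1.663 × 0.8514 = 1.04548
MYR→HVN→BRX→MYR: 1.639 × 1.106 × 0.5724 = 1.03761
Maximum is CYN→MYR→HVN→CYN at 1.1393; arbitrage exists.

1.1393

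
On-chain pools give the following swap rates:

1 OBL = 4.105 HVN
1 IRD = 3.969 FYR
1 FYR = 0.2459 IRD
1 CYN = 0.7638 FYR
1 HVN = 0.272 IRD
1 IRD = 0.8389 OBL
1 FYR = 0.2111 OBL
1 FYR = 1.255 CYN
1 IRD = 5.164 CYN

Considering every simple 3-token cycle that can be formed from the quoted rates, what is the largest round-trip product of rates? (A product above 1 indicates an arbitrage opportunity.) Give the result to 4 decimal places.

FYR→IRD→CYN→FYR: 0.2459 × 5.164 × 0.7638 = 0.96989
OBL→HVN→IRD→OBL: 4.105 × 0.272 × 0.8389 = 0.93668
Maximum is FYR→IRD→CYN→FYR at 0.9699; no arbitrage — every cycle loses value.

0.9699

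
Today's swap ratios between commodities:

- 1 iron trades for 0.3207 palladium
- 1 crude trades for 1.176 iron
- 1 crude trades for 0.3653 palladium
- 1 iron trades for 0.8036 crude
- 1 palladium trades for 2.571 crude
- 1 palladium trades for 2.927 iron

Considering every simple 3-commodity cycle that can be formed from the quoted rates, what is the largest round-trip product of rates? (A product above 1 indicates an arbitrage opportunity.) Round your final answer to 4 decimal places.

0.9696

palladium→crude→iron→palladium: 2.571 × 1.176 × 0.3207 = 0.96964
palladium→iron→crude→palladium: 2.927 × 0.8036 × 0.3653 = 0.85924
Maximum is palladium→crude→iron→palladium at 0.9696; no arbitrage — every cycle loses value.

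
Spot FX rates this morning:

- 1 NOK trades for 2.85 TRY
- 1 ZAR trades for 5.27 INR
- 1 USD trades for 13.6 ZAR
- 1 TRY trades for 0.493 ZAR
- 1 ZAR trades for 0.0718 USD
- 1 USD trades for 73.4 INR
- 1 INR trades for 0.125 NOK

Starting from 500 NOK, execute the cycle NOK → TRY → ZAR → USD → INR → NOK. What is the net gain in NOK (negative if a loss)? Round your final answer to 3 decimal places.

-37.201

500 NOK × 2.85 = 1425 TRY
1425 TRY × 0.493 = 702.525 ZAR
702.525 ZAR × 0.0718 = 50.441295 USD
50.441295 USD × 73.4 = 3702.391053 INR
3702.391053 INR × 0.125 = 462.798881625 NOK
Net change: 462.798881625 − 500 = -37.201118375 NOK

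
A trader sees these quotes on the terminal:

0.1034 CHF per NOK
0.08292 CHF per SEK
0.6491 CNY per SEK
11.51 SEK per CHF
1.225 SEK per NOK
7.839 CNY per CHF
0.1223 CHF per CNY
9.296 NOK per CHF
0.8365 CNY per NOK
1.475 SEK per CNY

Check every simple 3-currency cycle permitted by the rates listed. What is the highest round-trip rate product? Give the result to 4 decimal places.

0.9588

CNY→SEK→CHF→CNY: 1.475 × 0.08292 × 7.839 = 0.95876
CNY→CHF→NOK→CNY: 0.1223 × 9.296 × 0.8365 = 0.95102
NOK→SEK→CHF→NOK: 1.225 × 0.08292 × 9.296 = 0.94426
CNY→CHF→SEK→CNY: 0.1223 × 11.51 × 0.6491 = 0.91372
Maximum is CNY→SEK→CHF→CNY at 0.9588; no arbitrage — every cycle loses value.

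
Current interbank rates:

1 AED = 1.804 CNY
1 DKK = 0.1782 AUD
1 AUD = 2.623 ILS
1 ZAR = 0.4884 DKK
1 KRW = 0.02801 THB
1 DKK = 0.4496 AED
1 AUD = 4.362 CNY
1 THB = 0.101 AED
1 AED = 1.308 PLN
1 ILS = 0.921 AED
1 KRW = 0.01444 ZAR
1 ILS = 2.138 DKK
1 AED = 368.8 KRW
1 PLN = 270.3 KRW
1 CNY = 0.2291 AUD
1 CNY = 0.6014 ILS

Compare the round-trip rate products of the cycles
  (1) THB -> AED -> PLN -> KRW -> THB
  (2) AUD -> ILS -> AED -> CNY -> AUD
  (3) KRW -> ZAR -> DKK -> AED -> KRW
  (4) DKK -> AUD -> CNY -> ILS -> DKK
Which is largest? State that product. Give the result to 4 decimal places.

(1) 0.101 × 1.308 × 270.3 × 0.02801 = 1.00020
(2) 2.623 × 0.921 × 1.804 × 0.2291 = 0.99843
(3) 0.01444 × 0.4884 × 0.4496 × 368.8 = 1.16939
(4) 0.1782 × 4.362 × 0.6014 × 2.138 = 0.99946
Highest is cycle (3) at 1.1694 (>1, arbitrage).

1.1694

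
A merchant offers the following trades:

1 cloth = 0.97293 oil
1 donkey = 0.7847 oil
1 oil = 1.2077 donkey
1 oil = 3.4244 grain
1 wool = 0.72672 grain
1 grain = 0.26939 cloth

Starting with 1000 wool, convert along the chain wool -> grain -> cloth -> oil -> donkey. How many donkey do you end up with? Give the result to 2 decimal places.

230.03

1000 wool × 0.72672 = 726.72 grain
726.72 grain × 0.26939 = 195.7711008 cloth
195.7711008 cloth × 0.97293 = 190.471577101344 oil
190.471577101344 oil × 1.2077 = 230.0325236652931488 donkey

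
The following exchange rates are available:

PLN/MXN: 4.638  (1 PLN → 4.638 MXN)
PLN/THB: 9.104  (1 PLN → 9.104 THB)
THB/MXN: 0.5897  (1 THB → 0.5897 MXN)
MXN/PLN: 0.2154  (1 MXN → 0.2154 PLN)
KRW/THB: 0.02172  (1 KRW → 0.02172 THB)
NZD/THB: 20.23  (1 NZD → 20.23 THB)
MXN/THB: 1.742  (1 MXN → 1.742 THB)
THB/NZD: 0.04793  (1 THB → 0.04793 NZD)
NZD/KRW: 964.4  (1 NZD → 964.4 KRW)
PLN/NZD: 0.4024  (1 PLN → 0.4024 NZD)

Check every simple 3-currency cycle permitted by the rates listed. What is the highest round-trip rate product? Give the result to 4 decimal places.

1.1564

THB→MXN→PLN→THB: 0.5897 × 0.2154 × 9.104 = 1.15640
NZD→KRW→THB→NZD: 964.4 × 0.02172 × 0.04793 = 1.00398
Maximum is THB→MXN→PLN→THB at 1.1564; arbitrage exists.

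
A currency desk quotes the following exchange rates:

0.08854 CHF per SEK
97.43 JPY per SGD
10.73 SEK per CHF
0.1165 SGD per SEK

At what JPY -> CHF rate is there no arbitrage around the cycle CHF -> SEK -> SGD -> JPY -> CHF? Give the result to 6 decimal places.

0.008211

Known legs of the cycle: 10.73 × 0.1165 × 97.43 = 121.79188435
For no arbitrage the full-cycle product must be 1, so the missing rate is 1 / 121.79188435 ≈ 0.00821073.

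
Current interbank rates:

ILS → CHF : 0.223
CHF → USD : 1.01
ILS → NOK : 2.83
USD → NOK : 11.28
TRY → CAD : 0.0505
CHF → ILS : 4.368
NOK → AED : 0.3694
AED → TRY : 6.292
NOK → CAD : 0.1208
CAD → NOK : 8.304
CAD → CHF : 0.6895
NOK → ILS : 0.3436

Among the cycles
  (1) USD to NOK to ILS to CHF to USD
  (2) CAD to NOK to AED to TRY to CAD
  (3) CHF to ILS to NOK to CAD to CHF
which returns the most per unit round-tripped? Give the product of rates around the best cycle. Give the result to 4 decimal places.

1.0296

(1) 11.28 × 0.3436 × 0.223 × 1.01 = 0.87295
(2) 8.304 × 0.3694 × 6.292 × 0.0505 = 0.97469
(3) 4.368 × 2.83 × 0.1208 × 0.6895 = 1.02960
Highest is cycle (3) at 1.0296 (>1, arbitrage).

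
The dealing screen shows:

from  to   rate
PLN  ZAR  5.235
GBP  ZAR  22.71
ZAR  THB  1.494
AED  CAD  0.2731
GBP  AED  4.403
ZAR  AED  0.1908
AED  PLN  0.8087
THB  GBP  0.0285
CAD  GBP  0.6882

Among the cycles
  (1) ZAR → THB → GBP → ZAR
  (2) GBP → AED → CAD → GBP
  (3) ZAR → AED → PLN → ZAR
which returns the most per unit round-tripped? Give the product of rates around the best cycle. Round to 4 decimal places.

0.9670

(1) 1.494 × 0.0285 × 22.71 = 0.96697
(2) 4.403 × 0.2731 × 0.6882 = 0.82753
(3) 0.1908 × 0.8087 × 5.235 = 0.80776
Highest is cycle (1) at 0.9670 (≤1, no arbitrage).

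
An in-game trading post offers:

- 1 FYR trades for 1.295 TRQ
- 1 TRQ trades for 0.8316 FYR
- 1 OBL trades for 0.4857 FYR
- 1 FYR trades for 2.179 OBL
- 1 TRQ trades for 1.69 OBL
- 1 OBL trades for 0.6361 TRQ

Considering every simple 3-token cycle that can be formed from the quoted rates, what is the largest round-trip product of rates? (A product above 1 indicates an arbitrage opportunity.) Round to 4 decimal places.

FYR→OBL→TRQ→FYR: 2.179 × 0.6361 × 0.8316 = 1.15265
FYR→TRQ→OBL→FYR: 1.295 × 1.69 × 0.4857 = 1.06298
Maximum is FYR→OBL→TRQ→FYR at 1.1526; arbitrage exists.

1.1526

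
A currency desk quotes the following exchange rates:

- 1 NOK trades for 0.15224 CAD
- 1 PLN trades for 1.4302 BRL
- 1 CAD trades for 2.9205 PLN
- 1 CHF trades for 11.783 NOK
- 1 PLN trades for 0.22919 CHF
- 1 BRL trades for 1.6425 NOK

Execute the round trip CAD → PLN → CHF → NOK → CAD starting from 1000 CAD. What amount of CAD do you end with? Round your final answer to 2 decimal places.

1000 CAD × 2.9205 = 2920.5 PLN
2920.5 PLN × 0.22919 = 669.349395 CHF
669.349395 CHF × 11.783 = 7886.943921285 NOK
7886.943921285 NOK × 0.15224 = 1200.7083425764284 CAD

1200.71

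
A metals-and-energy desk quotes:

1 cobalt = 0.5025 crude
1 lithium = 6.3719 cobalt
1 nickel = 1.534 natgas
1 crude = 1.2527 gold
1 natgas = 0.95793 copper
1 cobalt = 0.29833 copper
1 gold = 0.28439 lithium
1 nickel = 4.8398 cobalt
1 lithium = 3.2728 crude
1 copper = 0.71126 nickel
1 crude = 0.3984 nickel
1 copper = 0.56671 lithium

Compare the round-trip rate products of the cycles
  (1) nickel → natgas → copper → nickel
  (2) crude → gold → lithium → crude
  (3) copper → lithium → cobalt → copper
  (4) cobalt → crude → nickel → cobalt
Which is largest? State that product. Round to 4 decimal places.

(1) 1.534 × 0.95793 × 0.71126 = 1.04517
(2) 1.2527 × 0.28439 × 3.2728 = 1.16595
(3) 0.56671 × 6.3719 × 0.29833 = 1.07728
(4) 0.5025 × 0.3984 × 4.8398 = 0.96891
Highest is cycle (2) at 1.1660 (>1, arbitrage).

1.1660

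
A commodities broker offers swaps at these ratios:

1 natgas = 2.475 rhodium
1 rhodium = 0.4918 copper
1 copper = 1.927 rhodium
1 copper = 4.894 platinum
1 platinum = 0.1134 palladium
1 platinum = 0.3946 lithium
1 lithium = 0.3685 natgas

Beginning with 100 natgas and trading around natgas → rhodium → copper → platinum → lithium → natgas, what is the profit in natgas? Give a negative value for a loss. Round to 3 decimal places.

-13.379

100 natgas × 2.475 = 247.5 rhodium
247.5 rhodium × 0.4918 = 121.7205 copper
121.7205 copper × 4.894 = 595.700127 platinum
595.700127 platinum × 0.3946 = 235.0632701142 lithium
235.0632701142 lithium × 0.3685 = 86.6208150370827 natgas
Net change: 86.6208150370827 − 100 = -13.3791849629173 natgas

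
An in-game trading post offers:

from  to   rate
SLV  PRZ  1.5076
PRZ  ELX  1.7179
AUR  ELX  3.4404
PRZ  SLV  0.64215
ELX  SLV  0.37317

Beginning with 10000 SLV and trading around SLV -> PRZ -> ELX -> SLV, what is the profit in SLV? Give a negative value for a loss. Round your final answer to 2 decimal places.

10000 SLV × 1.5076 = 15076 PRZ
15076 PRZ × 1.7179 = 25899.0604 ELX
25899.0604 ELX × 0.37317 = 9664.752369468 SLV
Net change: 9664.752369468 − 10000 = -335.247630532 SLV

-335.25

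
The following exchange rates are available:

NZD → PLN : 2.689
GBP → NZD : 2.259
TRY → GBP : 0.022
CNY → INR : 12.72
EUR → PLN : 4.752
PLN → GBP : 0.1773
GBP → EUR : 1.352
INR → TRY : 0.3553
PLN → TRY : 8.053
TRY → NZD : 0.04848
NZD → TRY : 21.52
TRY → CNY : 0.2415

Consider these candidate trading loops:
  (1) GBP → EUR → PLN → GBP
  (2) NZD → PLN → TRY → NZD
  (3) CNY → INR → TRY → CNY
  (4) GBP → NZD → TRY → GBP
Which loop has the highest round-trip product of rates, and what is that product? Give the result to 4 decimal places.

1.1391

(1) 1.352 × 4.752 × 0.1773 = 1.13910
(2) 2.689 × 8.053 × 0.04848 = 1.04981
(3) 12.72 × 0.3553 × 0.2415 = 1.09144
(4) 2.259 × 21.52 × 0.022 = 1.06950
Highest is cycle (1) at 1.1391 (>1, arbitrage).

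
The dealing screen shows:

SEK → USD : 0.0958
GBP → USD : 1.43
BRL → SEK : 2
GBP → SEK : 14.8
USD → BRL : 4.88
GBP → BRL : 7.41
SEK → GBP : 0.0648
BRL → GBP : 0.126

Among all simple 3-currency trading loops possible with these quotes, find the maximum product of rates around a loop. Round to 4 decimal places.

BRL→SEK→GBP→BRL: 2 × 0.0648 × 7.41 = 0.96034
BRL→SEK→USD→BRL: 2 × 0.0958 × 4.88 = 0.93501
BRL→GBP→USD→BRL: 0.126 × 1.43 × 4.88 = 0.87928
Maximum is BRL→SEK→GBP→BRL at 0.9603; no arbitrage — every cycle loses value.

0.9603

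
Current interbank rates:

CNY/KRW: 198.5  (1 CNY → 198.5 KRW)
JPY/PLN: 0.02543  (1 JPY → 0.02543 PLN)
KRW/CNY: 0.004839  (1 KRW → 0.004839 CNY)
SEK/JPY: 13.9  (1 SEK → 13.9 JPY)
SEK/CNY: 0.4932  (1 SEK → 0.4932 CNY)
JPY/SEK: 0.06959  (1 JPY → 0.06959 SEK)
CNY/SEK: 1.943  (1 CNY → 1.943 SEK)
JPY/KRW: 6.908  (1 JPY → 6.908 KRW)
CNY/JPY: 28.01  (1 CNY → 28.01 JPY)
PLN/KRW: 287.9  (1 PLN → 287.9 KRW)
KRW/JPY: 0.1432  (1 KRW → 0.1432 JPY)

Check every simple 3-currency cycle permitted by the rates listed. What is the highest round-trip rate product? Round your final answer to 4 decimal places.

PLN→KRW→JPY→PLN: 287.9 × 0.1432 × 0.02543 = 1.04841
SEK→CNY→JPY→SEK: 0.4932 × 28.01 × 0.06959 = 0.96135
JPY→KRW→CNY→JPY: 6.908 × 0.004839 × 28.01 = 0.93631
Maximum is PLN→KRW→JPY→PLN at 1.0484; arbitrage exists.

1.0484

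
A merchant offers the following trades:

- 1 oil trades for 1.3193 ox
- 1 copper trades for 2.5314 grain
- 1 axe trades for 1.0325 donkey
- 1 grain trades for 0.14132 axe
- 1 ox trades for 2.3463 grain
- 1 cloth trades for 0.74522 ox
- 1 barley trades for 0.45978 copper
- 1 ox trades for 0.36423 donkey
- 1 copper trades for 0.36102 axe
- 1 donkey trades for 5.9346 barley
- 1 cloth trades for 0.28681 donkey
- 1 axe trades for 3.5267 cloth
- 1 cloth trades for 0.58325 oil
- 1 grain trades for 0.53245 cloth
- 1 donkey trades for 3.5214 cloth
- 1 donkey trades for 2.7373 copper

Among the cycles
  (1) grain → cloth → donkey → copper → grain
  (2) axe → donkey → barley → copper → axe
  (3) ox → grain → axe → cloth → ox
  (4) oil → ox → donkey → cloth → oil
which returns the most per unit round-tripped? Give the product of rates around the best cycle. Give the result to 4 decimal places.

(1) 0.53245 × 0.28681 × 2.7373 × 2.5314 = 1.05817
(2) 1.0325 × 5.9346 × 0.45978 × 0.36102 = 1.01710
(3) 2.3463 × 0.14132 × 3.5267 × 0.74522 = 0.87145
(4) 1.3193 × 0.36423 × 3.5214 × 0.58325 = 0.98694
Highest is cycle (1) at 1.0582 (>1, arbitrage).

1.0582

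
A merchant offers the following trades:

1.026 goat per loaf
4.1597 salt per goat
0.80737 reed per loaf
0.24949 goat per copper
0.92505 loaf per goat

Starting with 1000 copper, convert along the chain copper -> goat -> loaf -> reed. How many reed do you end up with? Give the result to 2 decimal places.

186.33

1000 copper × 0.24949 = 249.49 goat
249.49 goat × 0.92505 = 230.7907245 loaf
230.7907245 loaf × 0.80737 = 186.333507239565 reed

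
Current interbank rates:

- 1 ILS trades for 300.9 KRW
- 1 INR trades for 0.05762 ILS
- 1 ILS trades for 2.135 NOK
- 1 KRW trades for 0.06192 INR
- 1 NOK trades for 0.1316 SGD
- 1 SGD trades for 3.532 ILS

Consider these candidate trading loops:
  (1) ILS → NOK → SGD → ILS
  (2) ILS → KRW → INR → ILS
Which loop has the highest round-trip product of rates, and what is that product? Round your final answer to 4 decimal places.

1.0736

(1) 2.135 × 0.1316 × 3.532 = 0.99237
(2) 300.9 × 0.06192 × 0.05762 = 1.07356
Highest is cycle (2) at 1.0736 (>1, arbitrage).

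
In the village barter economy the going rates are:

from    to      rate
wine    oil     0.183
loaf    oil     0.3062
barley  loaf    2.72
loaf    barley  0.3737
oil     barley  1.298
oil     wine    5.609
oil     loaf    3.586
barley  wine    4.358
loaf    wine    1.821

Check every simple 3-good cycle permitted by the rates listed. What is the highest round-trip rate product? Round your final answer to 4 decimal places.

1.1950

wine→oil→loaf→wine: 0.183 × 3.586 × 1.821 = 1.19501
barley→loaf→oil→barley: 2.72 × 0.3062 × 1.298 = 1.08106
wine→oil→barley→wine: 0.183 × 1.298 × 4.358 = 1.03517
Maximum is wine→oil→loaf→wine at 1.1950; arbitrage exists.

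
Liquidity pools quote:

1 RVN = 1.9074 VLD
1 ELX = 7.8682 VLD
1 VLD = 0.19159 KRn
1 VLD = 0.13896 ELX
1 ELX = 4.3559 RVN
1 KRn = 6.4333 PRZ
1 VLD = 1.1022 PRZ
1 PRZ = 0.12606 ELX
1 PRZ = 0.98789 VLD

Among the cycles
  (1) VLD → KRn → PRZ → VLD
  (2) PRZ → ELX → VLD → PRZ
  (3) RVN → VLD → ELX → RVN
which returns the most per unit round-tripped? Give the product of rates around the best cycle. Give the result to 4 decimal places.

1.2176

(1) 0.19159 × 6.4333 × 0.98789 = 1.21763
(2) 0.12606 × 7.8682 × 1.1022 = 1.09323
(3) 1.9074 × 0.13896 × 4.3559 = 1.15454
Highest is cycle (1) at 1.2176 (>1, arbitrage).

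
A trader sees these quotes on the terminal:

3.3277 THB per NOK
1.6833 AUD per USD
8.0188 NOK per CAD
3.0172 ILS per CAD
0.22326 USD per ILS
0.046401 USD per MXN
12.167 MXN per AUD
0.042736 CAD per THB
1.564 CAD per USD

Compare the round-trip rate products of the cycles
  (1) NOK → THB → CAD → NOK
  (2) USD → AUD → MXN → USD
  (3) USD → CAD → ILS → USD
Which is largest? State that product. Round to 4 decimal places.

1.1404

(1) 3.3277 × 0.042736 × 8.0188 = 1.14037
(2) 1.6833 × 12.167 × 0.046401 = 0.95033
(3) 1.564 × 3.0172 × 0.22326 = 1.05354
Highest is cycle (1) at 1.1404 (>1, arbitrage).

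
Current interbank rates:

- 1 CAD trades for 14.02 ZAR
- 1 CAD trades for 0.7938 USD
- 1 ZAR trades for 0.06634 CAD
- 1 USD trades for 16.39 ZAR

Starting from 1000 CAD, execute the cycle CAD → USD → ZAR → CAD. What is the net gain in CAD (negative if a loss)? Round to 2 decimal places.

1000 CAD × 0.7938 = 793.8 USD
793.8 USD × 16.39 = 13010.382 ZAR
13010.382 ZAR × 0.06634 = 863.10874188 CAD
Net change: 863.10874188 − 1000 = -136.89125812 CAD

-136.89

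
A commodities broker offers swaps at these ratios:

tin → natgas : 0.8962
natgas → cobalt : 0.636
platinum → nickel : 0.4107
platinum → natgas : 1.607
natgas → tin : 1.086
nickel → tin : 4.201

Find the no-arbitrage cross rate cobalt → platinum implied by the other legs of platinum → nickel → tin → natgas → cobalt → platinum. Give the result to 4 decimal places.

1.0169

Known legs of the cycle: 0.4107 × 4.201 × 0.8962 × 0.636 = 0.98342091310824
For no arbitrage the full-cycle product must be 1, so the missing rate is 1 / 0.98342091310824 ≈ 1.016859.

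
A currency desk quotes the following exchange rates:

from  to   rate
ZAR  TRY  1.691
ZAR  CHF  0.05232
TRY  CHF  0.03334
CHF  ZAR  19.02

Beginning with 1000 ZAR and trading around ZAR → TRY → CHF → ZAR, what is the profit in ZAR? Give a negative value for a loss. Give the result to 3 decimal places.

72.308

1000 ZAR × 1.691 = 1691 TRY
1691 TRY × 0.03334 = 56.37794 CHF
56.37794 CHF × 19.02 = 1072.3084188 ZAR
Net change: 1072.3084188 − 1000 = 72.3084188 ZAR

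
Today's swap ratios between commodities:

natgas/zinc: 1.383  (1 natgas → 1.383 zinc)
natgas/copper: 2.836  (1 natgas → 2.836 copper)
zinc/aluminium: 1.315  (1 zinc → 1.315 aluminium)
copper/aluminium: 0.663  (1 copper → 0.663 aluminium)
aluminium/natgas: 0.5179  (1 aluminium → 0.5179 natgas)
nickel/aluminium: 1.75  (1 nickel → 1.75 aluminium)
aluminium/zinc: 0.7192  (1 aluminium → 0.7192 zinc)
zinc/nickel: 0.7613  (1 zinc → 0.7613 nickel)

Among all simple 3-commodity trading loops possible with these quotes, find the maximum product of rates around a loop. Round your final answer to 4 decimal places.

0.9738

copper→aluminium→natgas→copper: 0.663 × 0.5179 × 2.836 = 0.97379
zinc→nickel→aluminium→zinc: 0.7613 × 1.75 × 0.7192 = 0.95817
zinc→aluminium→natgas→zinc: 1.315 × 0.5179 × 1.383 = 0.94188
Maximum is copper→aluminium→natgas→copper at 0.9738; no arbitrage — every cycle loses value.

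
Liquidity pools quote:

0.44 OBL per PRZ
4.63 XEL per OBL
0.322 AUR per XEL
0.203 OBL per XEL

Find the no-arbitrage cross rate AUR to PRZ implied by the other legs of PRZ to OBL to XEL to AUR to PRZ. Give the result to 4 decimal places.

1.5244

Known legs of the cycle: 0.44 × 4.63 × 0.322 = 0.6559784
For no arbitrage the full-cycle product must be 1, so the missing rate is 1 / 0.6559784 ≈ 1.524440.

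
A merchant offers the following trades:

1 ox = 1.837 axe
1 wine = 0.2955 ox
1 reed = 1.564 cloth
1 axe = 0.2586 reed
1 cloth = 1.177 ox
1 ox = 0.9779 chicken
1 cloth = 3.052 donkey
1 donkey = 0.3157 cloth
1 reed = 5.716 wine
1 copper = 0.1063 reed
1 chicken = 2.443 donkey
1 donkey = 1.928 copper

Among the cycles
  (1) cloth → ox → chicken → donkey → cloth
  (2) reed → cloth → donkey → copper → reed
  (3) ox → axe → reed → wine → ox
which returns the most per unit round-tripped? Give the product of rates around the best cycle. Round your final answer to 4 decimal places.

(1) 1.177 × 0.9779 × 2.443 × 0.3157 = 0.88771
(2) 1.564 × 3.052 × 1.928 × 0.1063 = 0.97828
(3) 1.837 × 0.2586 × 5.716 × 0.2955 = 0.80239
Highest is cycle (2) at 0.9783 (≤1, no arbitrage).

0.9783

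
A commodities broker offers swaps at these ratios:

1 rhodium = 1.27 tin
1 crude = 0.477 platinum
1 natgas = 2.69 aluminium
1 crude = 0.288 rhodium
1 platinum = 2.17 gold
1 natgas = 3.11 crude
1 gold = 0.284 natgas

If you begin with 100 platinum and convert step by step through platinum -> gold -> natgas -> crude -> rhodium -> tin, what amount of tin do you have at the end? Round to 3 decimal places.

100 platinum × 2.17 = 217 gold
217 gold × 0.284 = 61.628 natgas
61.628 natgas × 3.11 = 191.66308 crude
191.66308 crude × 0.288 = 55.19896704 rhodium
55.19896704 rhodium × 1.27 = 70.1026881408 tin

70.103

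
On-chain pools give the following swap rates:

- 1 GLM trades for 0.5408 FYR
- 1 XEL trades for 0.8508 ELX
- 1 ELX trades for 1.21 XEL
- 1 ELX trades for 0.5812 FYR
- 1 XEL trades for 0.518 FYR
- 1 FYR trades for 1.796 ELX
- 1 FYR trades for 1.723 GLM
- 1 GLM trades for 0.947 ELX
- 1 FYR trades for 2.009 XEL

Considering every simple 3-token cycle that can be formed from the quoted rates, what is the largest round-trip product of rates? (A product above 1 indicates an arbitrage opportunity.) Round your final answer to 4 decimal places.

1.1257

XEL→FYR→ELX→XEL: 0.518 × 1.796 × 1.21 = 1.12570
XEL→ELX→FYR→XEL: 0.8508 × 0.5812 × 2.009 = 0.99342
GLM→ELX→FYR→GLM: 0.947 × 0.5812 × 1.723 = 0.94833
Maximum is XEL→FYR→ELX→XEL at 1.1257; arbitrage exists.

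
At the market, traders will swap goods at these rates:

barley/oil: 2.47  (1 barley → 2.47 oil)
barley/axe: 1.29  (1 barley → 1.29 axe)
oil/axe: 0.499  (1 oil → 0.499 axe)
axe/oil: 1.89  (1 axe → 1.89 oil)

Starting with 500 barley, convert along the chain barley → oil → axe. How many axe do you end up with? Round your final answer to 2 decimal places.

616.27

500 barley × 2.47 = 1235 oil
1235 oil × 0.499 = 616.265 axe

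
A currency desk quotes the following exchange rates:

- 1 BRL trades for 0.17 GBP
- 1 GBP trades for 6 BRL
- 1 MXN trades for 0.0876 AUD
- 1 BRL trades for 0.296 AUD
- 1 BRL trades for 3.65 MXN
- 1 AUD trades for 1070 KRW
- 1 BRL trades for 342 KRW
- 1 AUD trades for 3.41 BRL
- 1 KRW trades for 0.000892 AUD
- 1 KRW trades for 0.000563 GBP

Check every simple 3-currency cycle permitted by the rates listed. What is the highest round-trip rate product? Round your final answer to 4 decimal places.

1.1553

KRW→GBP→BRL→KRW: 0.000563 × 6 × 342 = 1.15528
MXN→AUD→BRL→MXN: 0.0876 × 3.41 × 3.65 = 1.09031
KRW→AUD→BRL→KRW: 0.000892 × 3.41 × 342 = 1.04027
Maximum is KRW→GBP→BRL→KRW at 1.1553; arbitrage exists.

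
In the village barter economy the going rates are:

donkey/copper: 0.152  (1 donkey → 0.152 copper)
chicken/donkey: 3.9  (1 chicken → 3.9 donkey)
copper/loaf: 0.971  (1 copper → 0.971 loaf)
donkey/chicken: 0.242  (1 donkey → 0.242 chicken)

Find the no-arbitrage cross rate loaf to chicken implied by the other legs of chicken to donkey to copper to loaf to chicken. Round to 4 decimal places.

Known legs of the cycle: 3.9 × 0.152 × 0.971 = 0.5756088
For no arbitrage the full-cycle product must be 1, so the missing rate is 1 / 0.5756088 ≈ 1.737291.

1.7373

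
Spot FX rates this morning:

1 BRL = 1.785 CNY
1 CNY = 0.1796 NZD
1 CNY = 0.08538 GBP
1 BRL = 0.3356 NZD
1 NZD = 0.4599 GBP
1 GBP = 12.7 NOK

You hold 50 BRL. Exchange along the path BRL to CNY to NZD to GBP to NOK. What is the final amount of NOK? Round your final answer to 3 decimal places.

93.623

50 BRL × 1.785 = 89.25 CNY
89.25 CNY × 0.1796 = 16.0293 NZD
16.0293 NZD × 0.4599 = 7.37187507 GBP
7.37187507 GBP × 12.7 = 93.622813389 NOK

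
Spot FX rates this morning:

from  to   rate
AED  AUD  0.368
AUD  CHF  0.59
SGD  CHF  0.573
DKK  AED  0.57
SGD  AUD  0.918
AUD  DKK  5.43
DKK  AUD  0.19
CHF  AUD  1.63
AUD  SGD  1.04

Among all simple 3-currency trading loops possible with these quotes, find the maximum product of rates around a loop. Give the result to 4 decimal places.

1.1390

DKK→AED→AUD→DKK: 0.57 × 0.368 × 5.43 = 1.13900
CHF→AUD→SGD→CHF: 1.63 × 1.04 × 0.573 = 0.97135
Maximum is DKK→AED→AUD→DKK at 1.1390; arbitrage exists.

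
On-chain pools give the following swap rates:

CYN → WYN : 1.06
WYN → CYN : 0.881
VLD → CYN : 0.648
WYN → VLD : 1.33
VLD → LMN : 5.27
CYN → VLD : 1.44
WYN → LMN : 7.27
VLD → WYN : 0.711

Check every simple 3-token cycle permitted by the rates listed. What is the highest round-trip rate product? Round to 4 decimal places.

0.9136

WYN→VLD→CYN→WYN: 1.33 × 0.648 × 1.06 = 0.91355
WYN→CYN→VLD→WYN: 0.881 × 1.44 × 0.711 = 0.90200
Maximum is WYN→VLD→CYN→WYN at 0.9136; no arbitrage — every cycle loses value.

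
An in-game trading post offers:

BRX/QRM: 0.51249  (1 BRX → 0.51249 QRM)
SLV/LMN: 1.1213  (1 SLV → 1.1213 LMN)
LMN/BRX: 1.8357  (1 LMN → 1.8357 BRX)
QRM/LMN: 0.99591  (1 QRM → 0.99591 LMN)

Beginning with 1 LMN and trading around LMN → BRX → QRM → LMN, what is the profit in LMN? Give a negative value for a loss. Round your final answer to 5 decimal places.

-0.06307

1 LMN × 1.8357 = 1.8357 BRX
1.8357 BRX × 0.51249 = 0.940777893 QRM
0.940777893 QRM × 0.99591 = 0.93693011141763 LMN
Net change: 0.93693011141763 − 1 = -0.06306988858237 LMN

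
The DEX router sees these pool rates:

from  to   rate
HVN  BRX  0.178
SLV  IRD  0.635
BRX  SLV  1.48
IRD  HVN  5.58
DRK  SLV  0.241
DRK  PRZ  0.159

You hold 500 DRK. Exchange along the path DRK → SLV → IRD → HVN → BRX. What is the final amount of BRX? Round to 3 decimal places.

76.000

500 DRK × 0.241 = 120.5 SLV
120.5 SLV × 0.635 = 76.5175 IRD
76.5175 IRD × 5.58 = 426.96765 HVN
426.96765 HVN × 0.178 = 76.0002417 BRX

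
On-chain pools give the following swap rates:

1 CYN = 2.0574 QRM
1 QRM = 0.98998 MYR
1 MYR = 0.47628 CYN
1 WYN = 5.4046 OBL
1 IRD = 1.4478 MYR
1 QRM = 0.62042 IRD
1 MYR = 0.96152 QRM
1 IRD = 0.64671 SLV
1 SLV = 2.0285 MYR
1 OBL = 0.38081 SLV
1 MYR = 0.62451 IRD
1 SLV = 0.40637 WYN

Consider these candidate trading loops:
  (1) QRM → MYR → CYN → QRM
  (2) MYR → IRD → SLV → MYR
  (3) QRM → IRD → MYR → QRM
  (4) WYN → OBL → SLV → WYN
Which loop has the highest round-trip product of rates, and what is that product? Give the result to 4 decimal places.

(1) 0.98998 × 0.47628 × 2.0574 = 0.97008
(2) 0.62451 × 0.64671 × 2.0285 = 0.81926
(3) 0.62042 × 1.4478 × 0.96152 = 0.86368
(4) 5.4046 × 0.38081 × 0.40637 = 0.83636
Highest is cycle (1) at 0.9701 (≤1, no arbitrage).

0.9701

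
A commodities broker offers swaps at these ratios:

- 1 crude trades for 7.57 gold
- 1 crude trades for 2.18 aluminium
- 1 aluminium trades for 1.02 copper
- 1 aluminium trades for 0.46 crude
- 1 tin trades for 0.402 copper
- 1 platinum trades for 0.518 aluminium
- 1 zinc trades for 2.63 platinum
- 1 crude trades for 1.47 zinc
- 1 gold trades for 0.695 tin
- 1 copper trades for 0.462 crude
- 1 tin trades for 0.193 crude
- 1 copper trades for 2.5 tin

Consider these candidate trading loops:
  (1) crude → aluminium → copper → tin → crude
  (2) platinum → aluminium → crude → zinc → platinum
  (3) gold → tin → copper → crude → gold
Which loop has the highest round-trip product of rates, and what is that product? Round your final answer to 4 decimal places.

(1) 2.18 × 1.02 × 2.5 × 0.193 = 1.07289
(2) 0.518 × 0.46 × 1.47 × 2.63 = 0.92121
(3) 0.695 × 0.402 × 0.462 × 7.57 = 0.97712
Highest is cycle (1) at 1.0729 (>1, arbitrage).

1.0729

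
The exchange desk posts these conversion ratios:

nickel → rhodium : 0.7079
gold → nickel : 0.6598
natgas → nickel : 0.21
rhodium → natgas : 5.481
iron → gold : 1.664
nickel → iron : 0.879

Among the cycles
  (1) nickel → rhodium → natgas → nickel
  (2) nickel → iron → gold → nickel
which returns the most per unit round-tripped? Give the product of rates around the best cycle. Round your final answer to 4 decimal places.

(1) 0.7079 × 5.481 × 0.21 = 0.81480
(2) 0.879 × 1.664 × 0.6598 = 0.96506
Highest is cycle (2) at 0.9651 (≤1, no arbitrage).

0.9651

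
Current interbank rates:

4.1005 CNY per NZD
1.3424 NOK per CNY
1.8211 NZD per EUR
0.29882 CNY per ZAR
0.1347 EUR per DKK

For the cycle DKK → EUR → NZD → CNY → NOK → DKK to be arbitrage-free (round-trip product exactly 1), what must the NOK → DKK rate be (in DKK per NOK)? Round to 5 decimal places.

Known legs of the cycle: 0.1347 × 1.8211 × 4.1005 × 1.3424 = 1.350268542149304
For no arbitrage the full-cycle product must be 1, so the missing rate is 1 / 1.350268542149304 ≈ 0.7405934.

0.74059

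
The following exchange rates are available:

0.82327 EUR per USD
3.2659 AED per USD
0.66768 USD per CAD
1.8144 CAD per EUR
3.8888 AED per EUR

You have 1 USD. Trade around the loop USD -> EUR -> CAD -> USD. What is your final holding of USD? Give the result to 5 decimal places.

0.99734

1 USD × 0.82327 = 0.82327 EUR
0.82327 EUR × 1.8144 = 1.493741088 CAD
1.493741088 CAD × 0.66768 = 0.99734104963584 USD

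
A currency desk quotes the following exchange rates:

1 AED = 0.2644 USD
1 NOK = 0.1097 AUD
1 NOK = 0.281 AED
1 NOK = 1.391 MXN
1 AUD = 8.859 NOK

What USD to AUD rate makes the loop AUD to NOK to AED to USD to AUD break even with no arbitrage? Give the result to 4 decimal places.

Known legs of the cycle: 8.859 × 0.281 × 0.2644 = 0.6581918076
For no arbitrage the full-cycle product must be 1, so the missing rate is 1 / 0.6581918076 ≈ 1.519314.

1.5193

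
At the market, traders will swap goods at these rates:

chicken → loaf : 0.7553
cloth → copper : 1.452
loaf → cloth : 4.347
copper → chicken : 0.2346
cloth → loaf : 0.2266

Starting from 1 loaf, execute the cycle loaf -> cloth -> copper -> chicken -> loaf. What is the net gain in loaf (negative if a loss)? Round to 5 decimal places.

1 loaf × 4.347 = 4.347 cloth
4.347 cloth × 1.452 = 6.311844 copper
6.311844 copper × 0.2346 = 1.4807586024 chicken
1.4807586024 chicken × 0.7553 = 1.11841697239272 loaf
Net change: 1.11841697239272 − 1 = 0.11841697239272 loaf

0.11842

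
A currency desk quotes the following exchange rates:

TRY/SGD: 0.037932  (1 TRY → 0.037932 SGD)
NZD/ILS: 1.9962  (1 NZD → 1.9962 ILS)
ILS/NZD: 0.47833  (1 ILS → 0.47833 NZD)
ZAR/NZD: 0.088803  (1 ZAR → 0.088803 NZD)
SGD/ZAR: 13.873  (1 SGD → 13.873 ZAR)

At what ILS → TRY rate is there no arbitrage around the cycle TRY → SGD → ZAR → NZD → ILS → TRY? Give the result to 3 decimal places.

Known legs of the cycle: 0.037932 × 13.873 × 0.088803 × 1.9962 = 0.0932841410725749096
For no arbitrage the full-cycle product must be 1, so the missing rate is 1 / 0.0932841410725749096 ≈ 10.71994.

10.720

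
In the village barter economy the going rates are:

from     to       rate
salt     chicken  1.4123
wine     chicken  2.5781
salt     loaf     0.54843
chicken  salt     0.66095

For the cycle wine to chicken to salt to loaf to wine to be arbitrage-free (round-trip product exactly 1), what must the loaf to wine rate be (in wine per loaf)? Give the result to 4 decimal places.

1.0701

Known legs of the cycle: 2.5781 × 0.66095 × 0.54843 = 0.93452208479385
For no arbitrage the full-cycle product must be 1, so the missing rate is 1 / 0.93452208479385 ≈ 1.070066.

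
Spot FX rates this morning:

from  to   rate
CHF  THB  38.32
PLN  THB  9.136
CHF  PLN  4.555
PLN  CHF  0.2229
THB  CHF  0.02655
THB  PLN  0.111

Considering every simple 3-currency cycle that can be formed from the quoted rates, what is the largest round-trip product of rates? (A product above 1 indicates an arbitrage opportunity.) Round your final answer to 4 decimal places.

CHF→PLN→THB→CHF: 4.555 × 9.136 × 0.02655 = 1.10486
CHF→THB→PLN→CHF: 38.32 × 0.111 × 0.2229 = 0.94811
Maximum is CHF→PLN→THB→CHF at 1.1049; arbitrage exists.

1.1049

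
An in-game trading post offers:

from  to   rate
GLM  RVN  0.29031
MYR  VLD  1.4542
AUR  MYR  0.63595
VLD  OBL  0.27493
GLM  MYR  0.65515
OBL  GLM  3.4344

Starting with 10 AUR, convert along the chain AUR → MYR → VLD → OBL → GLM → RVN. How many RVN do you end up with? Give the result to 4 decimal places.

2.5350

10 AUR × 0.63595 = 6.3595 MYR
6.3595 MYR × 1.4542 = 9.2479849 VLD
9.2479849 VLD × 0.27493 = 2.542548488557 OBL
2.542548488557 OBL × 3.4344 = 8.7321285291001608 GLM
8.7321285291001608 GLM × 0.29031 = 2.535024233283067681848 RVN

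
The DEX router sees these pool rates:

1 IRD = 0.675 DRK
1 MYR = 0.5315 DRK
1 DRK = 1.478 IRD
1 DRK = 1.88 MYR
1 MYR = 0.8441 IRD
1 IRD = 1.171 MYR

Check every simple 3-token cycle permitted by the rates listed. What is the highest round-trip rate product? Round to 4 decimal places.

1.0712

IRD→DRK→MYR→IRD: 0.675 × 1.88 × 0.8441 = 1.07116
IRD→MYR→DRK→IRD: 1.171 × 0.5315 × 1.478 = 0.91989
Maximum is IRD→DRK→MYR→IRD at 1.0712; arbitrage exists.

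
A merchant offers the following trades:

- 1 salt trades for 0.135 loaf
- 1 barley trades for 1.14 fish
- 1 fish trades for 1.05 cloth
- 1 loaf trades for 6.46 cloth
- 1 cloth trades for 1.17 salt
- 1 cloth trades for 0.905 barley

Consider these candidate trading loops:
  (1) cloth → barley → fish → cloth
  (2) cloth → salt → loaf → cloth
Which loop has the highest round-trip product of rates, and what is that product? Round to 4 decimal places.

1.0833

(1) 0.905 × 1.14 × 1.05 = 1.08329
(2) 1.17 × 0.135 × 6.46 = 1.02036
Highest is cycle (1) at 1.0833 (>1, arbitrage).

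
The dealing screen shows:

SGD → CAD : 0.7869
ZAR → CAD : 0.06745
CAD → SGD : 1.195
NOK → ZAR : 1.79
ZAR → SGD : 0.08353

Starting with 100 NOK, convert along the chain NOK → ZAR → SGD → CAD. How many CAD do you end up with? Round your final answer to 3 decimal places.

11.766

100 NOK × 1.79 = 179 ZAR
179 ZAR × 0.08353 = 14.95187 SGD
14.95187 SGD × 0.7869 = 11.765626503 CAD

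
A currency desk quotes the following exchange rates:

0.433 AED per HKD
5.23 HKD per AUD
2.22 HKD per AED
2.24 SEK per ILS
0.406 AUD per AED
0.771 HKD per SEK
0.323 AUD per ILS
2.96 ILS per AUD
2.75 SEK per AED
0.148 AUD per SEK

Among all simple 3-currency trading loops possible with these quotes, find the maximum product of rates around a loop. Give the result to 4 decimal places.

AUD→ILS→SEK→AUD: 2.96 × 2.24 × 0.148 = 0.98130
AUD→HKD→AED→AUD: 5.23 × 0.433 × 0.406 = 0.91942
SEK→HKD→AED→SEK: 0.771 × 0.433 × 2.75 = 0.91807
Maximum is AUD→ILS→SEK→AUD at 0.9813; no arbitrage — every cycle loses value.

0.9813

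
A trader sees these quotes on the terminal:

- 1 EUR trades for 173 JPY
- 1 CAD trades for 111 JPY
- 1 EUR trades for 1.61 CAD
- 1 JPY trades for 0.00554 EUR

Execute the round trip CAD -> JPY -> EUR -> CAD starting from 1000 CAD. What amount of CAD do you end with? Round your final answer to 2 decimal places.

990.05

1000 CAD × 111 = 111000 JPY
111000 JPY × 0.00554 = 614.94 EUR
614.94 EUR × 1.61 = 990.0534 CAD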